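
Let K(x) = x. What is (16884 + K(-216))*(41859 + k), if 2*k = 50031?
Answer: 1114664166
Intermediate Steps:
k = 50031/2 (k = (½)*50031 = 50031/2 ≈ 25016.)
(16884 + K(-216))*(41859 + k) = (16884 - 216)*(41859 + 50031/2) = 16668*(133749/2) = 1114664166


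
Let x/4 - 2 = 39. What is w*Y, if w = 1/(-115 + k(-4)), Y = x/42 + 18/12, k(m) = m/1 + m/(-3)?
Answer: -227/4942 ≈ -0.045933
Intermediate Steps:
x = 164 (x = 8 + 4*39 = 8 + 156 = 164)
k(m) = 2*m/3 (k(m) = m*1 + m*(-⅓) = m - m/3 = 2*m/3)
Y = 227/42 (Y = 164/42 + 18/12 = 164*(1/42) + 18*(1/12) = 82/21 + 3/2 = 227/42 ≈ 5.4048)
w = -3/353 (w = 1/(-115 + (⅔)*(-4)) = 1/(-115 - 8/3) = 1/(-353/3) = -3/353 ≈ -0.0084986)
w*Y = -3/353*227/42 = -227/4942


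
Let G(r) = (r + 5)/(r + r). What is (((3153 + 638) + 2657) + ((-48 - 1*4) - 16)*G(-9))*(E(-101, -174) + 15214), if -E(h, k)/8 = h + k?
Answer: 1008200944/9 ≈ 1.1202e+8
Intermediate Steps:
E(h, k) = -8*h - 8*k (E(h, k) = -8*(h + k) = -8*h - 8*k)
G(r) = (5 + r)/(2*r) (G(r) = (5 + r)/((2*r)) = (5 + r)*(1/(2*r)) = (5 + r)/(2*r))
(((3153 + 638) + 2657) + ((-48 - 1*4) - 16)*G(-9))*(E(-101, -174) + 15214) = (((3153 + 638) + 2657) + ((-48 - 1*4) - 16)*((1/2)*(5 - 9)/(-9)))*((-8*(-101) - 8*(-174)) + 15214) = ((3791 + 2657) + ((-48 - 4) - 16)*((1/2)*(-1/9)*(-4)))*((808 + 1392) + 15214) = (6448 + (-52 - 16)*(2/9))*(2200 + 15214) = (6448 - 68*2/9)*17414 = (6448 - 136/9)*17414 = (57896/9)*17414 = 1008200944/9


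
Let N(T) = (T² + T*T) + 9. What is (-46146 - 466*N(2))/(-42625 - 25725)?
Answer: 27034/34175 ≈ 0.79105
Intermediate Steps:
N(T) = 9 + 2*T² (N(T) = (T² + T²) + 9 = 2*T² + 9 = 9 + 2*T²)
(-46146 - 466*N(2))/(-42625 - 25725) = (-46146 - 466*(9 + 2*2²))/(-42625 - 25725) = (-46146 - 466*(9 + 2*4))/(-68350) = (-46146 - 466*(9 + 8))*(-1/68350) = (-46146 - 466*17)*(-1/68350) = (-46146 - 7922)*(-1/68350) = -54068*(-1/68350) = 27034/34175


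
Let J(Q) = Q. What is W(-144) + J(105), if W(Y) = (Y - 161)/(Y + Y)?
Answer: 30545/288 ≈ 106.06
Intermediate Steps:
W(Y) = (-161 + Y)/(2*Y) (W(Y) = (-161 + Y)/((2*Y)) = (-161 + Y)*(1/(2*Y)) = (-161 + Y)/(2*Y))
W(-144) + J(105) = (½)*(-161 - 144)/(-144) + 105 = (½)*(-1/144)*(-305) + 105 = 305/288 + 105 = 30545/288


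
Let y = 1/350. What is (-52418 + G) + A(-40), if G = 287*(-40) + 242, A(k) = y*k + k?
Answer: -2229364/35 ≈ -63696.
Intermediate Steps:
y = 1/350 ≈ 0.0028571
A(k) = 351*k/350 (A(k) = k/350 + k = 351*k/350)
G = -11238 (G = -11480 + 242 = -11238)
(-52418 + G) + A(-40) = (-52418 - 11238) + (351/350)*(-40) = -63656 - 1404/35 = -2229364/35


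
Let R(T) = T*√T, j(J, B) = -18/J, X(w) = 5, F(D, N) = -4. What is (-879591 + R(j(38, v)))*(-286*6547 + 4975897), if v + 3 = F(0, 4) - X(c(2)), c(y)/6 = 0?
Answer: -2729771086905 - 83793285*I*√19/361 ≈ -2.7298e+12 - 1.0118e+6*I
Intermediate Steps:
c(y) = 0 (c(y) = 6*0 = 0)
v = -12 (v = -3 + (-4 - 1*5) = -3 + (-4 - 5) = -3 - 9 = -12)
R(T) = T^(3/2)
(-879591 + R(j(38, v)))*(-286*6547 + 4975897) = (-879591 + (-18/38)^(3/2))*(-286*6547 + 4975897) = (-879591 + (-18*1/38)^(3/2))*(-1872442 + 4975897) = (-879591 + (-9/19)^(3/2))*3103455 = (-879591 - 27*I*√19/361)*3103455 = -2729771086905 - 83793285*I*√19/361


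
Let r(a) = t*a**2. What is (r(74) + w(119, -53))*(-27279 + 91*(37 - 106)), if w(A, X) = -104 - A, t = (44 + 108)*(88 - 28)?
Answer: -1675916621526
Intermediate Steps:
t = 9120 (t = 152*60 = 9120)
r(a) = 9120*a**2
(r(74) + w(119, -53))*(-27279 + 91*(37 - 106)) = (9120*74**2 + (-104 - 1*119))*(-27279 + 91*(37 - 106)) = (9120*5476 + (-104 - 119))*(-27279 + 91*(-69)) = (49941120 - 223)*(-27279 - 6279) = 49940897*(-33558) = -1675916621526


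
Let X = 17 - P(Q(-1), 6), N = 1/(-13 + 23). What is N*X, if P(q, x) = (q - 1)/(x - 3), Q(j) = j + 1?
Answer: 26/15 ≈ 1.7333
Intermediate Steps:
Q(j) = 1 + j
P(q, x) = (-1 + q)/(-3 + x)
N = ⅒ (N = 1/10 = ⅒ ≈ 0.10000)
X = 52/3 (X = 17 - (-1 + (1 - 1))/(-3 + 6) = 17 - (-1 + 0)/3 = 17 - (-1)/3 = 17 - 1*(-⅓) = 17 + ⅓ = 52/3 ≈ 17.333)
N*X = (⅒)*(52/3) = 26/15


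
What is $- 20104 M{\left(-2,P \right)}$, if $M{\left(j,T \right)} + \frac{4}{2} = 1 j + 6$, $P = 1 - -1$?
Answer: $-40208$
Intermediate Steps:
$P = 2$ ($P = 1 + 1 = 2$)
$M{\left(j,T \right)} = 4 + j$ ($M{\left(j,T \right)} = -2 + \left(1 j + 6\right) = -2 + \left(j + 6\right) = -2 + \left(6 + j\right) = 4 + j$)
$- 20104 M{\left(-2,P \right)} = - 20104 \left(4 - 2\right) = \left(-20104\right) 2 = -40208$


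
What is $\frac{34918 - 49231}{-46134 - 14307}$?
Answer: $\frac{4771}{20147} \approx 0.23681$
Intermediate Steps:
$\frac{34918 - 49231}{-46134 - 14307} = - \frac{14313}{-60441} = \left(-14313\right) \left(- \frac{1}{60441}\right) = \frac{4771}{20147}$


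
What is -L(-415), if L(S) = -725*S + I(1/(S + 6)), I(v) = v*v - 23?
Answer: -50326823413/167281 ≈ -3.0085e+5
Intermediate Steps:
I(v) = -23 + v² (I(v) = v² - 23 = -23 + v²)
L(S) = -23 + (6 + S)⁻² - 725*S (L(S) = -725*S + (-23 + (1/(S + 6))²) = -725*S + (-23 + (1/(6 + S))²) = -725*S + (-23 + (6 + S)⁻²) = -23 + (6 + S)⁻² - 725*S)
-L(-415) = -(-23 + (6 - 415)⁻² - 725*(-415)) = -(-23 + (-409)⁻² + 300875) = -(-23 + 1/167281 + 300875) = -1*50326823413/167281 = -50326823413/167281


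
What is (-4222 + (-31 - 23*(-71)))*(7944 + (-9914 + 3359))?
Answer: -3639180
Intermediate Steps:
(-4222 + (-31 - 23*(-71)))*(7944 + (-9914 + 3359)) = (-4222 + (-31 + 1633))*(7944 - 6555) = (-4222 + 1602)*1389 = -2620*1389 = -3639180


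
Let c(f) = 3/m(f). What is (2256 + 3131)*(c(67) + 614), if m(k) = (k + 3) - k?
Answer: 3313005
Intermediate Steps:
m(k) = 3 (m(k) = (3 + k) - k = 3)
c(f) = 1 (c(f) = 3/3 = 3*(1/3) = 1)
(2256 + 3131)*(c(67) + 614) = (2256 + 3131)*(1 + 614) = 5387*615 = 3313005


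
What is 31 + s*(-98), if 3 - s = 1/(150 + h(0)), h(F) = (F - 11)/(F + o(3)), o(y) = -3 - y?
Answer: -239005/911 ≈ -262.35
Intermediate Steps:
h(F) = (-11 + F)/(-6 + F) (h(F) = (F - 11)/(F + (-3 - 1*3)) = (-11 + F)/(F + (-3 - 3)) = (-11 + F)/(F - 6) = (-11 + F)/(-6 + F))
s = 2727/911 (s = 3 - 1/(150 + (-11 + 0)/(-6 + 0)) = 3 - 1/(150 - 11/(-6)) = 3 - 1/(150 - ⅙*(-11)) = 3 - 1/(150 + 11/6) = 3 - 1/911/6 = 3 - 1*6/911 = 3 - 6/911 = 2727/911 ≈ 2.9934)
31 + s*(-98) = 31 + (2727/911)*(-98) = 31 - 267246/911 = -239005/911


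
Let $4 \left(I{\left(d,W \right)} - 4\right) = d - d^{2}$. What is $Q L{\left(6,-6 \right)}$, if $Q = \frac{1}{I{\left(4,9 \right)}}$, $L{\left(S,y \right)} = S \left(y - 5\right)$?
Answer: $-66$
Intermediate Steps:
$I{\left(d,W \right)} = 4 - \frac{d^{2}}{4} + \frac{d}{4}$ ($I{\left(d,W \right)} = 4 + \frac{d - d^{2}}{4} = 4 - \left(- \frac{d}{4} + \frac{d^{2}}{4}\right) = 4 - \frac{d^{2}}{4} + \frac{d}{4}$)
$L{\left(S,y \right)} = S \left(-5 + y\right)$
$Q = 1$ ($Q = \frac{1}{4 - \frac{4^{2}}{4} + \frac{1}{4} \cdot 4} = \frac{1}{4 - 4 + 1} = 1^{-1} = 1$)
$Q L{\left(6,-6 \right)} = 1 \cdot 6 \left(-5 - 6\right) = 1 \cdot 6 \left(-11\right) = 1 \left(-66\right) = -66$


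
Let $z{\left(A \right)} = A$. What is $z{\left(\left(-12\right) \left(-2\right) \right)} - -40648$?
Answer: $40672$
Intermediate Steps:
$z{\left(\left(-12\right) \left(-2\right) \right)} - -40648 = \left(-12\right) \left(-2\right) - -40648 = 24 + 40648 = 40672$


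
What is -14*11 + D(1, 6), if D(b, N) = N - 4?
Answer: -152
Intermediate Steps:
D(b, N) = -4 + N
-14*11 + D(1, 6) = -14*11 + (-4 + 6) = -154 + 2 = -152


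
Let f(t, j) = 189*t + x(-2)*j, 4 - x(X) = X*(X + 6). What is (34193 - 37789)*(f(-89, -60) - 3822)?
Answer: 76821348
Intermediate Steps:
x(X) = 4 - X*(6 + X) (x(X) = 4 - X*(X + 6) = 4 - X*(6 + X))
f(t, j) = 12*j + 189*t (f(t, j) = 189*t + (4 - 1*(-2)² - 6*(-2))*j = 189*t + (4 - 1*4 + 12)*j = 189*t + (4 - 4 + 12)*j = 189*t + 12*j = 12*j + 189*t)
(34193 - 37789)*(f(-89, -60) - 3822) = (34193 - 37789)*((12*(-60) + 189*(-89)) - 3822) = -3596*((-720 - 16821) - 3822) = -3596*(-17541 - 3822) = -3596*(-21363) = 76821348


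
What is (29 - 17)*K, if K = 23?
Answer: 276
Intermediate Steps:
(29 - 17)*K = (29 - 17)*23 = 12*23 = 276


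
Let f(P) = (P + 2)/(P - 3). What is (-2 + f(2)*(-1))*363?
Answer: 726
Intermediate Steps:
f(P) = (2 + P)/(-3 + P)
(-2 + f(2)*(-1))*363 = (-2 + ((2 + 2)/(-3 + 2))*(-1))*363 = (-2 + (4/(-1))*(-1))*363 = (-2 - 1*4*(-1))*363 = (-2 - 4*(-1))*363 = (-2 + 4)*363 = 2*363 = 726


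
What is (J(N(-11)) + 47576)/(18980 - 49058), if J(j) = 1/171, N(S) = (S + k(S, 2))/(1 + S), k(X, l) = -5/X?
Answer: -8135497/5143338 ≈ -1.5818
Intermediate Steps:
N(S) = (S - 5/S)/(1 + S)
J(j) = 1/171
(J(N(-11)) + 47576)/(18980 - 49058) = (1/171 + 47576)/(18980 - 49058) = (8135497/171)/(-30078) = (8135497/171)*(-1/30078) = -8135497/5143338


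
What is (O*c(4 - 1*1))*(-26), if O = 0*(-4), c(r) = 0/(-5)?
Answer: 0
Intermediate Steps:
c(r) = 0 (c(r) = 0*(-⅕) = 0)
O = 0
(O*c(4 - 1*1))*(-26) = (0*0)*(-26) = 0*(-26) = 0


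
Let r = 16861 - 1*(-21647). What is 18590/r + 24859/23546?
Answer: 174373814/113338671 ≈ 1.5385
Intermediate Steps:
r = 38508 (r = 16861 + 21647 = 38508)
18590/r + 24859/23546 = 18590/38508 + 24859/23546 = 18590*(1/38508) + 24859*(1/23546) = 9295/19254 + 24859/23546 = 174373814/113338671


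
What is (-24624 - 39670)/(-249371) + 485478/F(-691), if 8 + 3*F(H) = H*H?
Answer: 393891052076/119067919483 ≈ 3.3081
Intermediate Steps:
F(H) = -8/3 + H²/3 (F(H) = -8/3 + (H*H)/3 = -8/3 + H²/3)
(-24624 - 39670)/(-249371) + 485478/F(-691) = (-24624 - 39670)/(-249371) + 485478/(-8/3 + (⅓)*(-691)²) = -64294*(-1/249371) + 485478/(-8/3 + (⅓)*477481) = 64294/249371 + 485478/(-8/3 + 477481/3) = 64294/249371 + 485478/(477473/3) = 64294/249371 + 485478*(3/477473) = 64294/249371 + 1456434/477473 = 393891052076/119067919483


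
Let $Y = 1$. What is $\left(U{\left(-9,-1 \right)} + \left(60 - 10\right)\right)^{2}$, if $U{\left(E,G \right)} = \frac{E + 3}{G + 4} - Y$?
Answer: $2209$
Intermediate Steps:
$U{\left(E,G \right)} = -1 + \frac{3 + E}{4 + G}$ ($U{\left(E,G \right)} = \frac{E + 3}{G + 4} - 1 = \frac{3 + E}{4 + G} - 1 = -1 + \frac{3 + E}{4 + G}$)
$\left(U{\left(-9,-1 \right)} + \left(60 - 10\right)\right)^{2} = \left(\frac{-1 - 9 - -1}{4 - 1} + \left(60 - 10\right)\right)^{2} = \left(\frac{-1 - 9 + 1}{3} + 50\right)^{2} = \left(\frac{1}{3} \left(-9\right) + 50\right)^{2} = \left(-3 + 50\right)^{2} = 47^{2} = 2209$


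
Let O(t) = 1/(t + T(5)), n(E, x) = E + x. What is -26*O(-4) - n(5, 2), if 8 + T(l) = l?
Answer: -23/7 ≈ -3.2857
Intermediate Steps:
T(l) = -8 + l
O(t) = 1/(-3 + t) (O(t) = 1/(t + (-8 + 5)) = 1/(t - 3) = 1/(-3 + t))
-26*O(-4) - n(5, 2) = -26/(-3 - 4) - (5 + 2) = -26/(-7) - 1*7 = -26*(-⅐) - 7 = 26/7 - 7 = -23/7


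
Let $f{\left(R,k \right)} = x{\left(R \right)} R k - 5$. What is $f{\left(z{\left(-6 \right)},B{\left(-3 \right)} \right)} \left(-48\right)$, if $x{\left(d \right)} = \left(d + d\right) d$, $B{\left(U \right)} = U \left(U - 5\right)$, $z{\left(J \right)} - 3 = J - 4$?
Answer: $790512$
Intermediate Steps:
$z{\left(J \right)} = -1 + J$ ($z{\left(J \right)} = 3 + \left(J - 4\right) = 3 + \left(-4 + J\right) = -1 + J$)
$B{\left(U \right)} = U \left(-5 + U\right)$
$x{\left(d \right)} = 2 d^{2}$ ($x{\left(d \right)} = 2 d d = 2 d^{2}$)
$f{\left(R,k \right)} = -5 + 2 k R^{3}$ ($f{\left(R,k \right)} = 2 R^{2} R k - 5 = 2 R^{3} k - 5 = 2 k R^{3} - 5 = -5 + 2 k R^{3}$)
$f{\left(z{\left(-6 \right)},B{\left(-3 \right)} \right)} \left(-48\right) = \left(-5 + 2 \left(- 3 \left(-5 - 3\right)\right) \left(-1 - 6\right)^{3}\right) \left(-48\right) = \left(-5 + 2 \left(\left(-3\right) \left(-8\right)\right) \left(-7\right)^{3}\right) \left(-48\right) = \left(-5 + 2 \cdot 24 \left(-343\right)\right) \left(-48\right) = \left(-5 - 16464\right) \left(-48\right) = \left(-16469\right) \left(-48\right) = 790512$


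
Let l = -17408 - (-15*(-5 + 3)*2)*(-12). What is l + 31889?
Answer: 15201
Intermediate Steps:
l = -16688 (l = -17408 - (-(-30)*2)*(-12) = -17408 - (-15*(-4))*(-12) = -17408 - 60*(-12) = -17408 - 1*(-720) = -17408 + 720 = -16688)
l + 31889 = -16688 + 31889 = 15201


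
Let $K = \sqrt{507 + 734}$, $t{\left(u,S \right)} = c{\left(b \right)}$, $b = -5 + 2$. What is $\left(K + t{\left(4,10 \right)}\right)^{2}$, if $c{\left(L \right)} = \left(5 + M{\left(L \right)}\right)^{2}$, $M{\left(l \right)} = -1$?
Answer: $\left(16 + \sqrt{1241}\right)^{2} \approx 2624.3$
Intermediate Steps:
$b = -3$
$c{\left(L \right)} = 16$ ($c{\left(L \right)} = \left(5 - 1\right)^{2} = 4^{2} = 16$)
$t{\left(u,S \right)} = 16$
$K = \sqrt{1241} \approx 35.228$
$\left(K + t{\left(4,10 \right)}\right)^{2} = \left(\sqrt{1241} + 16\right)^{2} = \left(16 + \sqrt{1241}\right)^{2}$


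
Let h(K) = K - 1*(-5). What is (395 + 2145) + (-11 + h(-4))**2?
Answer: 2640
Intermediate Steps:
h(K) = 5 + K (h(K) = K + 5 = 5 + K)
(395 + 2145) + (-11 + h(-4))**2 = (395 + 2145) + (-11 + (5 - 4))**2 = 2540 + (-11 + 1)**2 = 2540 + (-10)**2 = 2540 + 100 = 2640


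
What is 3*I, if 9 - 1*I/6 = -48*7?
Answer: 6210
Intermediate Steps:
I = 2070 (I = 54 - (-288)*7 = 54 - 6*(-336) = 54 + 2016 = 2070)
3*I = 3*2070 = 6210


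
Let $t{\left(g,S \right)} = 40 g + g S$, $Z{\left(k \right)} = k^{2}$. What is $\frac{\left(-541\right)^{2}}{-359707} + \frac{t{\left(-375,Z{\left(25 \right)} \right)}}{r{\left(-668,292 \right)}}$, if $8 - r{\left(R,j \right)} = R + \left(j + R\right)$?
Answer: $- \frac{90009833537}{378411764} \approx -237.86$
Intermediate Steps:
$t{\left(g,S \right)} = 40 g + S g$
$r{\left(R,j \right)} = 8 - j - 2 R$ ($r{\left(R,j \right)} = 8 - \left(R + \left(j + R\right)\right) = 8 - \left(R + \left(R + j\right)\right) = 8 - \left(j + 2 R\right) = 8 - j - 2 R$)
$\frac{\left(-541\right)^{2}}{-359707} + \frac{t{\left(-375,Z{\left(25 \right)} \right)}}{r{\left(-668,292 \right)}} = \frac{\left(-541\right)^{2}}{-359707} + \frac{\left(-375\right) \left(40 + 25^{2}\right)}{8 - 292 - -1336} = 292681 \left(- \frac{1}{359707}\right) + \frac{\left(-375\right) \left(40 + 625\right)}{8 - 292 + 1336} = - \frac{292681}{359707} + \frac{\left(-375\right) 665}{1052} = - \frac{292681}{359707} - \frac{249375}{1052} = - \frac{90009833537}{378411764}$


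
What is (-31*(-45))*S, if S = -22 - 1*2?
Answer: -33480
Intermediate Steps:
S = -24 (S = -22 - 2 = -24)
(-31*(-45))*S = -31*(-45)*(-24) = 1395*(-24) = -33480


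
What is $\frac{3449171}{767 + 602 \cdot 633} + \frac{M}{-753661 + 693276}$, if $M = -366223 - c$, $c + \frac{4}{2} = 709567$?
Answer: $\frac{619049550239}{23056985705} \approx 26.849$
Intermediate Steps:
$c = 709565$ ($c = -2 + 709567 = 709565$)
$M = -1075788$ ($M = -366223 - 709565 = -1075788$)
$\frac{3449171}{767 + 602 \cdot 633} + \frac{M}{-753661 + 693276} = \frac{3449171}{767 + 602 \cdot 633} - \frac{1075788}{-753661 + 693276} = \frac{3449171}{767 + 381066} - \frac{1075788}{-60385} = \frac{3449171}{381833} - - \frac{1075788}{60385} = 3449171 \cdot \frac{1}{381833} + \frac{1075788}{60385} = \frac{3449171}{381833} + \frac{1075788}{60385} = \frac{619049550239}{23056985705}$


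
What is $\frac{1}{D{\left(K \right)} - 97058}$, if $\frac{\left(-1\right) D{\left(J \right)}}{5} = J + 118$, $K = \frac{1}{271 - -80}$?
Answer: $- \frac{351}{34274453} \approx -1.0241 \cdot 10^{-5}$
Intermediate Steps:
$K = \frac{1}{351}$ ($K = \frac{1}{271 + \left(-29 + 109\right)} = \frac{1}{271 + 80} = \frac{1}{351} \approx 0.002849$)
$D{\left(J \right)} = -590 - 5 J$ ($D{\left(J \right)} = - 5 \left(J + 118\right) = - 5 \left(118 + J\right) = -590 - 5 J$)
$\frac{1}{D{\left(K \right)} - 97058} = \frac{1}{\left(-590 - \frac{5}{351}\right) - 97058} = \frac{1}{- \frac{207095}{351} - 97058} = \frac{1}{- \frac{34274453}{351}} = - \frac{351}{34274453}$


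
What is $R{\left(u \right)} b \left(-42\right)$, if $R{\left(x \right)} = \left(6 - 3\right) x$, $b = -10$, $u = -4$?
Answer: $-5040$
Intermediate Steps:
$R{\left(x \right)} = 3 x$
$R{\left(u \right)} b \left(-42\right) = 3 \left(-4\right) \left(-10\right) \left(-42\right) = \left(-12\right) \left(-10\right) \left(-42\right) = 120 \left(-42\right) = -5040$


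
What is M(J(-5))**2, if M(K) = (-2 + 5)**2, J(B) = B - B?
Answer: 81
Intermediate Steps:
J(B) = 0
M(K) = 9 (M(K) = 3**2 = 9)
M(J(-5))**2 = 9**2 = 81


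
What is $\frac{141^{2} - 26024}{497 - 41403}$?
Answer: $\frac{6143}{40906} \approx 0.15017$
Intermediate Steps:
$\frac{141^{2} - 26024}{497 - 41403} = \frac{19881 - 26024}{-40906} = \left(-6143\right) \left(- \frac{1}{40906}\right) = \frac{6143}{40906}$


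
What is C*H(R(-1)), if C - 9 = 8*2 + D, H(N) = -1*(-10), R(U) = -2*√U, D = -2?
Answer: 230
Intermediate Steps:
H(N) = 10
C = 23 (C = 9 + (8*2 - 2) = 9 + (16 - 2) = 9 + 14 = 23)
C*H(R(-1)) = 23*10 = 230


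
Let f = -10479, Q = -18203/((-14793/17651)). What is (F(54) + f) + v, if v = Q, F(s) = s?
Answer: 167084128/14793 ≈ 11295.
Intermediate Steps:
Q = 321301153/14793 (Q = -18203/((-14793*1/17651)) = -18203/(-14793/17651) = -18203*(-17651/14793) = 321301153/14793 ≈ 21720.)
v = 321301153/14793 ≈ 21720.
(F(54) + f) + v = (54 - 10479) + 321301153/14793 = -10425 + 321301153/14793 = 167084128/14793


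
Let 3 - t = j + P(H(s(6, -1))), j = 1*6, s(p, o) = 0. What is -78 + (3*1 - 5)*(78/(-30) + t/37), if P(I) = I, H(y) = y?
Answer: -13438/185 ≈ -72.638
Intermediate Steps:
j = 6
t = -3 (t = 3 - (6 + 0) = 3 - 1*6 = 3 - 6 = -3)
-78 + (3*1 - 5)*(78/(-30) + t/37) = -78 + (3*1 - 5)*(78/(-30) - 3/37) = -78 + (3 - 5)*(78*(-1/30) - 3*1/37) = -78 - 2*(-13/5 - 3/37) = -78 - 2*(-496/185) = -78 + 992/185 = -13438/185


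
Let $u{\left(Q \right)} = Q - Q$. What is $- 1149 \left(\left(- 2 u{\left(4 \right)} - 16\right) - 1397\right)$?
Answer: $1623537$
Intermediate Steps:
$u{\left(Q \right)} = 0$
$- 1149 \left(\left(- 2 u{\left(4 \right)} - 16\right) - 1397\right) = - 1149 \left(\left(\left(-2\right) 0 - 16\right) - 1397\right) = - 1149 \left(\left(0 - 16\right) - 1397\right) = - 1149 \left(-16 - 1397\right) = \left(-1149\right) \left(-1413\right) = 1623537$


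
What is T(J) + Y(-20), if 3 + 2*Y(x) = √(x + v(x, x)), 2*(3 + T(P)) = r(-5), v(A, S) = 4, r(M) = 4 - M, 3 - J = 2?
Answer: 2*I ≈ 2.0*I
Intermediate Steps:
J = 1 (J = 3 - 1*2 = 3 - 2 = 1)
T(P) = 3/2 (T(P) = -3 + (4 - 1*(-5))/2 = -3 + (4 + 5)/2 = -3 + (½)*9 = -3 + 9/2 = 3/2)
Y(x) = -3/2 + √(4 + x)/2 (Y(x) = -3/2 + √(x + 4)/2 = -3/2 + √(4 + x)/2)
T(J) + Y(-20) = 3/2 + (-3/2 + √(4 - 20)/2) = 3/2 + (-3/2 + √(-16)/2) = 3/2 + (-3/2 + (4*I)/2) = 3/2 + (-3/2 + 2*I) = 2*I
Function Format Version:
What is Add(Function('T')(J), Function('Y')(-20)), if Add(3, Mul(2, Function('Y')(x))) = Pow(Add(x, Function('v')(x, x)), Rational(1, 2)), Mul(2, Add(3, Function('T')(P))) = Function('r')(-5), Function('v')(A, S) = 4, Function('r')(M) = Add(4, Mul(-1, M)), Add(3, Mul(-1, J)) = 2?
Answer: Mul(2, I) ≈ Mul(2.0000, I)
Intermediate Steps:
J = 1 (J = Add(3, Mul(-1, 2)) = Add(3, -2) = 1)
Function('T')(P) = Rational(3, 2) (Function('T')(P) = Add(-3, Mul(Rational(1, 2), Add(4, Mul(-1, -5)))) = Add(-3, Mul(Rational(1, 2), Add(4, 5))) = Add(-3, Mul(Rational(1, 2), 9)) = Add(-3, Rational(9, 2)) = Rational(3, 2))
Function('Y')(x) = Add(Rational(-3, 2), Mul(Rational(1, 2), Pow(Add(4, x), Rational(1, 2)))) (Function('Y')(x) = Add(Rational(-3, 2), Mul(Rational(1, 2), Pow(Add(x, 4), Rational(1, 2)))) = Add(Rational(-3, 2), Mul(Rational(1, 2), Pow(Add(4, x), Rational(1, 2)))))
Add(Function('T')(J), Function('Y')(-20)) = Add(Rational(3, 2), Add(Rational(-3, 2), Mul(Rational(1, 2), Pow(Add(4, -20), Rational(1, 2))))) = Add(Rational(3, 2), Add(Rational(-3, 2), Mul(Rational(1, 2), Pow(-16, Rational(1, 2))))) = Add(Rational(3, 2), Add(Rational(-3, 2), Mul(Rational(1, 2), Mul(4, I)))) = Add(Rational(3, 2), Add(Rational(-3, 2), Mul(2, I))) = Mul(2, I)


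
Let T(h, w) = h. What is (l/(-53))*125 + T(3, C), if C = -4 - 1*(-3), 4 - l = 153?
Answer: 18784/53 ≈ 354.42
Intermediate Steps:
l = -149 (l = 4 - 1*153 = 4 - 153 = -149)
C = -1 (C = -4 + 3 = -1)
(l/(-53))*125 + T(3, C) = -149/(-53)*125 + 3 = -149*(-1/53)*125 + 3 = (149/53)*125 + 3 = 18625/53 + 3 = 18784/53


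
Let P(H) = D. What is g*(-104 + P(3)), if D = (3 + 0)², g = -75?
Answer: 7125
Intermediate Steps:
D = 9 (D = 3² = 9)
P(H) = 9
g*(-104 + P(3)) = -75*(-104 + 9) = -75*(-95) = 7125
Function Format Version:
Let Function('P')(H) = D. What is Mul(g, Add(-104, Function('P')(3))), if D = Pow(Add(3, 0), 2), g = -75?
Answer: 7125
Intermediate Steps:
D = 9 (D = Pow(3, 2) = 9)
Function('P')(H) = 9
Mul(g, Add(-104, Function('P')(3))) = Mul(-75, Add(-104, 9)) = Mul(-75, -95) = 7125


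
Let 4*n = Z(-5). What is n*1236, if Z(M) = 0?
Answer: 0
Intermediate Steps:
n = 0 (n = (1/4)*0 = 0)
n*1236 = 0*1236 = 0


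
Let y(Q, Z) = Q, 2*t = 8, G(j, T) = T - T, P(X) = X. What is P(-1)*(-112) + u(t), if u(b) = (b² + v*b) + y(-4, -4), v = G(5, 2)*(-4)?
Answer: 124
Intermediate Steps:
G(j, T) = 0
t = 4 (t = (½)*8 = 4)
v = 0 (v = 0*(-4) = 0)
u(b) = -4 + b² (u(b) = (b² + 0*b) - 4 = (b² + 0) - 4 = b² - 4 = -4 + b²)
P(-1)*(-112) + u(t) = -1*(-112) + (-4 + 4²) = 112 + (-4 + 16) = 112 + 12 = 124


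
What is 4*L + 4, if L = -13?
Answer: -48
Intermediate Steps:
4*L + 4 = 4*(-13) + 4 = -52 + 4 = -48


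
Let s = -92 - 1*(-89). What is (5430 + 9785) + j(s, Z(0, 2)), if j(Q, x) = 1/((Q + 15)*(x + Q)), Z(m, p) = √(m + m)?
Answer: 547739/36 ≈ 15215.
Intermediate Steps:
Z(m, p) = √2*√m (Z(m, p) = √(2*m) = √2*√m)
s = -3 (s = -92 + 89 = -3)
j(Q, x) = 1/((15 + Q)*(Q + x))
(5430 + 9785) + j(s, Z(0, 2)) = (5430 + 9785) + 1/((-3)² + 15*(-3) + 15*(√2*√0) - 3*√2*√0) = 15215 + 1/(9 - 45 + 15*(√2*0) - 3*√2*0) = 15215 + 1/(9 - 45 + 15*0 - 3*0) = 15215 + 1/(9 - 45 + 0 + 0) = 15215 + 1/(-36) = 15215 - 1/36 = 547739/36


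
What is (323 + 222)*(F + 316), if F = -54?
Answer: 142790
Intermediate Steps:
(323 + 222)*(F + 316) = (323 + 222)*(-54 + 316) = 545*262 = 142790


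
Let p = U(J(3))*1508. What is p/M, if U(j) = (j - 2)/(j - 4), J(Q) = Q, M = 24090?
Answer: -754/12045 ≈ -0.062599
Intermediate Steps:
U(j) = (-2 + j)/(-4 + j)
p = -1508 (p = ((-2 + 3)/(-4 + 3))*1508 = (1/(-1))*1508 = -1*1*1508 = -1*1508 = -1508)
p/M = -1508/24090 = -1508*1/24090 = -754/12045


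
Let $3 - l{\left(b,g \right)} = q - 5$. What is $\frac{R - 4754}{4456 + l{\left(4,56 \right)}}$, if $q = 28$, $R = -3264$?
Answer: $- \frac{4009}{2218} \approx -1.8075$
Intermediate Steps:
$l{\left(b,g \right)} = -20$ ($l{\left(b,g \right)} = 3 - \left(28 - 5\right) = 3 - 23 = -20$)
$\frac{R - 4754}{4456 + l{\left(4,56 \right)}} = \frac{-3264 - 4754}{4456 - 20} = - \frac{8018}{4436} = \left(-8018\right) \frac{1}{4436} = - \frac{4009}{2218}$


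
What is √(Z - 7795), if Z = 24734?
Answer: √16939 ≈ 130.15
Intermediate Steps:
√(Z - 7795) = √(24734 - 7795) = √16939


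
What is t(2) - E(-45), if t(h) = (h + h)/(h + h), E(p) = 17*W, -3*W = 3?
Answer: 18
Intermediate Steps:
W = -1 (W = -⅓*3 = -1)
E(p) = -17 (E(p) = 17*(-1) = -17)
t(h) = 1 (t(h) = (2*h)/((2*h)) = (2*h)*(1/(2*h)) = 1)
t(2) - E(-45) = 1 - 1*(-17) = 1 + 17 = 18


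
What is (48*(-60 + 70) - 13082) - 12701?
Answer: -25303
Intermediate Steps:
(48*(-60 + 70) - 13082) - 12701 = (48*10 - 13082) - 12701 = (480 - 13082) - 12701 = -12602 - 12701 = -25303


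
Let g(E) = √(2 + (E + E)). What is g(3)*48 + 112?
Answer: 112 + 96*√2 ≈ 247.76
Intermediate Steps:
g(E) = √(2 + 2*E)
g(3)*48 + 112 = √(2 + 2*3)*48 + 112 = √(2 + 6)*48 + 112 = √8*48 + 112 = (2*√2)*48 + 112 = 96*√2 + 112 = 112 + 96*√2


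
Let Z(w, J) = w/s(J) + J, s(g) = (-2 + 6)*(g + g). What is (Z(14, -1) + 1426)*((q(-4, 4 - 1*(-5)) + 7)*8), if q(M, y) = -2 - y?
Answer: -45544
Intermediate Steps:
s(g) = 8*g (s(g) = 4*(2*g) = 8*g)
Z(w, J) = J + w/(8*J) (Z(w, J) = w/((8*J)) + J = w*(1/(8*J)) + J = w/(8*J) + J = J + w/(8*J))
(Z(14, -1) + 1426)*((q(-4, 4 - 1*(-5)) + 7)*8) = ((-1 + (1/8)*14/(-1)) + 1426)*(((-2 - (4 - 1*(-5))) + 7)*8) = ((-1 + (1/8)*14*(-1)) + 1426)*(((-2 - (4 + 5)) + 7)*8) = ((-1 - 7/4) + 1426)*(((-2 - 1*9) + 7)*8) = (-11/4 + 1426)*(((-2 - 9) + 7)*8) = 5693*((-11 + 7)*8)/4 = 5693*(-4*8)/4 = (5693/4)*(-32) = -45544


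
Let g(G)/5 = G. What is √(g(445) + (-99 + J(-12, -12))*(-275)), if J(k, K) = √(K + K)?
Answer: 5*√(1178 - 22*I*√6) ≈ 171.65 - 3.9242*I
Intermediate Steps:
g(G) = 5*G
J(k, K) = √2*√K (J(k, K) = √(2*K) = √2*√K)
√(g(445) + (-99 + J(-12, -12))*(-275)) = √(5*445 + (-99 + √2*√(-12))*(-275)) = √(2225 + (-99 + √2*(2*I*√3))*(-275)) = √(2225 + (-99 + 2*I*√6)*(-275)) = √(2225 + (27225 - 550*I*√6)) = √(29450 - 550*I*√6)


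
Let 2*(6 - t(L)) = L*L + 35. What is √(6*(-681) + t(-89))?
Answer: I*√8058 ≈ 89.766*I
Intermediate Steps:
t(L) = -23/2 - L²/2 (t(L) = 6 - (L*L + 35)/2 = 6 - (L² + 35)/2 = 6 - (35 + L²)/2 = 6 + (-35/2 - L²/2) = -23/2 - L²/2)
√(6*(-681) + t(-89)) = √(6*(-681) + (-23/2 - ½*(-89)²)) = √(-4086 + (-23/2 - ½*7921)) = √(-4086 + (-23/2 - 7921/2)) = √(-4086 - 3972) = √(-8058) = I*√8058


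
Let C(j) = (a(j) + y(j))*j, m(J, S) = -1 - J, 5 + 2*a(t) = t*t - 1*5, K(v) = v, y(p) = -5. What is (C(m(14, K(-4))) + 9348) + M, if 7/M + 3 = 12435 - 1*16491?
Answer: 63405625/8118 ≈ 7810.5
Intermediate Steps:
a(t) = -5 + t²/2 (a(t) = -5/2 + (t*t - 1*5)/2 = -5/2 + (t² - 5)/2 = -5/2 + (-5 + t²)/2 = -5/2 + (-5/2 + t²/2) = -5 + t²/2)
M = -7/4059 (M = 7/(-3 + (12435 - 1*16491)) = 7/(-3 + (12435 - 16491)) = 7/(-3 - 4056) = 7/(-4059) = 7*(-1/4059) = -7/4059 ≈ -0.0017246)
C(j) = j*(-10 + j²/2) (C(j) = ((-5 + j²/2) - 5)*j = (-10 + j²/2)*j = j*(-10 + j²/2))
(C(m(14, K(-4))) + 9348) + M = ((-1 - 1*14)*(-20 + (-1 - 1*14)²)/2 + 9348) - 7/4059 = ((-1 - 14)*(-20 + (-1 - 14)²)/2 + 9348) - 7/4059 = ((½)*(-15)*(-20 + (-15)²) + 9348) - 7/4059 = ((½)*(-15)*(-20 + 225) + 9348) - 7/4059 = ((½)*(-15)*205 + 9348) - 7/4059 = (-3075/2 + 9348) - 7/4059 = 15621/2 - 7/4059 = 63405625/8118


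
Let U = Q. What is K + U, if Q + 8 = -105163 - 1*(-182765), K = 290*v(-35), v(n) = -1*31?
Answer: 68604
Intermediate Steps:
v(n) = -31
K = -8990 (K = 290*(-31) = -8990)
Q = 77594 (Q = -8 + (-105163 - 1*(-182765)) = -8 + (-105163 + 182765) = -8 + 77602 = 77594)
U = 77594
K + U = -8990 + 77594 = 68604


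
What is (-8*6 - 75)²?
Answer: 15129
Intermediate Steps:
(-8*6 - 75)² = (-48 - 75)² = (-123)² = 15129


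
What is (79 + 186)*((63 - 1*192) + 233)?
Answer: 27560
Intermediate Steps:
(79 + 186)*((63 - 1*192) + 233) = 265*((63 - 192) + 233) = 265*(-129 + 233) = 265*104 = 27560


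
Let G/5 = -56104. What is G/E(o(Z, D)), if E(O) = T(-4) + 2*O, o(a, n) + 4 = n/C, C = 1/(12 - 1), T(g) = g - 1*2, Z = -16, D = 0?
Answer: 140260/7 ≈ 20037.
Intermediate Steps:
G = -280520 (G = 5*(-56104) = -280520)
T(g) = -2 + g (T(g) = g - 2 = -2 + g)
C = 1/11 ≈ 0.090909
o(a, n) = -4 + 11*n (o(a, n) = -4 + n/(1/11) = -4 + n*11 = -4 + 11*n)
E(O) = -6 + 2*O (E(O) = (-2 - 4) + 2*O = -6 + 2*O)
G/E(o(Z, D)) = -280520/(-6 + 2*(-4 + 11*0)) = -280520/(-6 + 2*(-4 + 0)) = -280520/(-6 + 2*(-4)) = -280520/(-6 - 8) = -280520/(-14) = -280520*(-1/14) = 140260/7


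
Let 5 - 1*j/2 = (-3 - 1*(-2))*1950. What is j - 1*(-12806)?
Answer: 16716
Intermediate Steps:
j = 3910 (j = 10 - 2*(-3 - 1*(-2))*1950 = 10 - 2*(-3 + 2)*1950 = 10 - (-2)*1950 = 10 - 2*(-1950) = 10 + 3900 = 3910)
j - 1*(-12806) = 3910 - 1*(-12806) = 3910 + 12806 = 16716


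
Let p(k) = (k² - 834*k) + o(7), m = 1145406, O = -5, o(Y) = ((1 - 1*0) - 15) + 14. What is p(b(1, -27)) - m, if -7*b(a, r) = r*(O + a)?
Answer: -55482726/49 ≈ -1.1323e+6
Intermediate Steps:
o(Y) = 0 (o(Y) = ((1 + 0) - 15) + 14 = (1 - 15) + 14 = -14 + 14 = 0)
b(a, r) = -r*(-5 + a)/7
p(k) = k² - 834*k (p(k) = (k² - 834*k) + 0 = k² - 834*k)
p(b(1, -27)) - m = ((⅐)*(-27)*(5 - 1*1))*(-834 + (⅐)*(-27)*(5 - 1*1)) - 1*1145406 = ((⅐)*(-27)*(5 - 1))*(-834 + (⅐)*(-27)*(5 - 1)) - 1145406 = ((⅐)*(-27)*4)*(-834 + (⅐)*(-27)*4) - 1145406 = -108*(-834 - 108/7)/7 - 1145406 = -108/7*(-5946/7) - 1145406 = 642168/49 - 1145406 = -55482726/49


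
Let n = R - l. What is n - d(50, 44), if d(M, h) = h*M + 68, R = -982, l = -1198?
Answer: -2052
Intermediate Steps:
d(M, h) = 68 + M*h (d(M, h) = M*h + 68 = 68 + M*h)
n = 216 (n = -982 - 1*(-1198) = -982 + 1198 = 216)
n - d(50, 44) = 216 - (68 + 50*44) = 216 - (68 + 2200) = 216 - 1*2268 = 216 - 2268 = -2052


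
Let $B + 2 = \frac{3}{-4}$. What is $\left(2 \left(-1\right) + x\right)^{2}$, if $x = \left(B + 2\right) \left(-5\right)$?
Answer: $\frac{49}{16} \approx 3.0625$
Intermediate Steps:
$B = - \frac{11}{4}$ ($B = -2 + \frac{3}{-4} = -2 + 3 \left(- \frac{1}{4}\right) = -2 - \frac{3}{4} = - \frac{11}{4} \approx -2.75$)
$x = \frac{15}{4}$ ($x = \left(- \frac{11}{4} + 2\right) \left(-5\right) = \left(- \frac{3}{4}\right) \left(-5\right) = \frac{15}{4} \approx 3.75$)
$\left(2 \left(-1\right) + x\right)^{2} = \left(2 \left(-1\right) + \frac{15}{4}\right)^{2} = \left(-2 + \frac{15}{4}\right)^{2} = \left(\frac{7}{4}\right)^{2} = \frac{49}{16}$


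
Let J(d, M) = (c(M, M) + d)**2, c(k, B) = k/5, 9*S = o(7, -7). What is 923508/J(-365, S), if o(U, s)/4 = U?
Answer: 1870103700/268861609 ≈ 6.9556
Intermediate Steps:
o(U, s) = 4*U
S = 28/9 (S = (4*7)/9 = (1/9)*28 = 28/9 ≈ 3.1111)
c(k, B) = k/5 (c(k, B) = k*(1/5) = k/5)
J(d, M) = (d + M/5)**2 (J(d, M) = (M/5 + d)**2 = (d + M/5)**2)
923508/J(-365, S) = 923508/(((28/9 + 5*(-365))**2/25)) = 923508/(((28/9 - 1825)**2/25)) = 923508/(((-16397/9)**2/25)) = 923508/(((1/25)*(268861609/81))) = 923508/(268861609/2025) = 923508*(2025/268861609) = 1870103700/268861609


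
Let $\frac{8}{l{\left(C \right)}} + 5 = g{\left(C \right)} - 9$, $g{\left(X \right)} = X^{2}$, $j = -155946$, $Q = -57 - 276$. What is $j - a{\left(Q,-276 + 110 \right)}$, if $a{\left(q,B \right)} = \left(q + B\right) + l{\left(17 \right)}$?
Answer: $- \frac{42747933}{275} \approx -1.5545 \cdot 10^{5}$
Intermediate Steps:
$Q = -333$
$l{\left(C \right)} = \frac{8}{-14 + C^{2}}$ ($l{\left(C \right)} = \frac{8}{-5 + \left(C^{2} - 9\right)} = \frac{8}{-5 + \left(-9 + C^{2}\right)} = \frac{8}{-14 + C^{2}}$)
$a{\left(q,B \right)} = \frac{8}{275} + B + q$ ($a{\left(q,B \right)} = \left(q + B\right) + \frac{8}{-14 + 17^{2}} = \left(B + q\right) + \frac{8}{-14 + 289} = \left(B + q\right) + \frac{8}{275} = \frac{8}{275} + B + q$)
$j - a{\left(Q,-276 + 110 \right)} = -155946 - \left(\frac{8}{275} + \left(-276 + 110\right) - 333\right) = -155946 - \left(\frac{8}{275} - 166 - 333\right) = -155946 - - \frac{137217}{275} = -155946 + \frac{137217}{275} = - \frac{42747933}{275}$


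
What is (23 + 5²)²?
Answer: 2304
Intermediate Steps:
(23 + 5²)² = (23 + 25)² = 48² = 2304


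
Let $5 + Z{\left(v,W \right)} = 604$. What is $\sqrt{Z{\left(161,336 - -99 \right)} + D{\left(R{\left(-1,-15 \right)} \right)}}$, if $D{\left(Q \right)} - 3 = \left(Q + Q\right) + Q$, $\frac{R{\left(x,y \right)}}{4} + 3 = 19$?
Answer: $\sqrt{794} \approx 28.178$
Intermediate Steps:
$R{\left(x,y \right)} = 64$ ($R{\left(x,y \right)} = -12 + 4 \cdot 19 = -12 + 76 = 64$)
$Z{\left(v,W \right)} = 599$ ($Z{\left(v,W \right)} = -5 + 604 = 599$)
$D{\left(Q \right)} = 3 + 3 Q$ ($D{\left(Q \right)} = 3 + \left(\left(Q + Q\right) + Q\right) = 3 + \left(2 Q + Q\right) = 3 + 3 Q$)
$\sqrt{Z{\left(161,336 - -99 \right)} + D{\left(R{\left(-1,-15 \right)} \right)}} = \sqrt{599 + \left(3 + 3 \cdot 64\right)} = \sqrt{599 + \left(3 + 192\right)} = \sqrt{599 + 195} = \sqrt{794}$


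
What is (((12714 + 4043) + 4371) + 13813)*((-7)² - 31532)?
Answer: -1100047503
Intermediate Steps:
(((12714 + 4043) + 4371) + 13813)*((-7)² - 31532) = ((16757 + 4371) + 13813)*(49 - 31532) = (21128 + 13813)*(-31483) = 34941*(-31483) = -1100047503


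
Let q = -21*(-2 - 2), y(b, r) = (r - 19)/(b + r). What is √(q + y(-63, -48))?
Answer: √1042401/111 ≈ 9.1980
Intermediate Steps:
y(b, r) = (-19 + r)/(b + r)
q = 84 (q = -21*(-4) = 84)
√(q + y(-63, -48)) = √(84 + (-19 - 48)/(-63 - 48)) = √(84 - 67/(-111)) = √(84 - 1/111*(-67)) = √(84 + 67/111) = √(9391/111) = √1042401/111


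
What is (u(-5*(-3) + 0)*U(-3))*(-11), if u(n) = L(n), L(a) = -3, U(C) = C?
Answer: -99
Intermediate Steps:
u(n) = -3
(u(-5*(-3) + 0)*U(-3))*(-11) = -3*(-3)*(-11) = 9*(-11) = -99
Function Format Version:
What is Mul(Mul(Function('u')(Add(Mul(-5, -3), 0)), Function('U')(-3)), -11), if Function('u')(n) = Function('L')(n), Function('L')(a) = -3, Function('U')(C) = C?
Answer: -99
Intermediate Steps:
Function('u')(n) = -3
Mul(Mul(Function('u')(Add(Mul(-5, -3), 0)), Function('U')(-3)), -11) = Mul(Mul(-3, -3), -11) = Mul(9, -11) = -99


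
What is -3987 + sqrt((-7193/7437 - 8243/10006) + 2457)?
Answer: -3987 + sqrt(13595808162776510910)/74414622 ≈ -3937.4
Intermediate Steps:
-3987 + sqrt((-7193/7437 - 8243/10006) + 2457) = -3987 + sqrt(-133276349/74414622 + 2457) = -3987 + sqrt(182703449905/74414622) = -3987 + sqrt(13595808162776510910)/74414622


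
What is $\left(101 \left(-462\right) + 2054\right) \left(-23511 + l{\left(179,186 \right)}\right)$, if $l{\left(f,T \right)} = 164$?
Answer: $1041462976$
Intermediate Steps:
$\left(101 \left(-462\right) + 2054\right) \left(-23511 + l{\left(179,186 \right)}\right) = \left(101 \left(-462\right) + 2054\right) \left(-23511 + 164\right) = \left(-46662 + 2054\right) \left(-23347\right) = \left(-44608\right) \left(-23347\right) = 1041462976$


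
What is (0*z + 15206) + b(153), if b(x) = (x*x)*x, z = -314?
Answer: 3596783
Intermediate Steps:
b(x) = x**3 (b(x) = x**2*x = x**3)
(0*z + 15206) + b(153) = (0*(-314) + 15206) + 153**3 = (0 + 15206) + 3581577 = 15206 + 3581577 = 3596783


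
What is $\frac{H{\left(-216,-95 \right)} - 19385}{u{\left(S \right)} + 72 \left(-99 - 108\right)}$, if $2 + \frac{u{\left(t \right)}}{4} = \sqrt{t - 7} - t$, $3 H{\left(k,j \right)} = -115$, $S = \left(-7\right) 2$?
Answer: $\frac{18034565}{13793817} + \frac{29135 i \sqrt{21}}{82762902} \approx 1.3074 + 0.0016132 i$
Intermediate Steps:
$S = -14$
$H{\left(k,j \right)} = - \frac{115}{3}$ ($H{\left(k,j \right)} = \frac{1}{3} \left(-115\right) = - \frac{115}{3}$)
$u{\left(t \right)} = -8 - 4 t + 4 \sqrt{-7 + t}$ ($u{\left(t \right)} = -8 + 4 \left(\sqrt{t - 7} - t\right) = -8 + 4 \left(\sqrt{-7 + t} - t\right) = -8 - \left(- 4 \sqrt{-7 + t} + 4 t\right) = -8 - 4 t + 4 \sqrt{-7 + t}$)
$\frac{H{\left(-216,-95 \right)} - 19385}{u{\left(S \right)} + 72 \left(-99 - 108\right)} = \frac{- \frac{115}{3} - 19385}{\left(-8 - -56 + 4 \sqrt{-7 - 14}\right) + 72 \left(-99 - 108\right)} = - \frac{58270}{3 \left(\left(-8 + 56 + 4 \sqrt{-21}\right) + 72 \left(-207\right)\right)} = - \frac{58270}{3 \left(\left(-8 + 56 + 4 i \sqrt{21}\right) - 14904\right)} = - \frac{58270}{3 \left(\left(48 + 4 i \sqrt{21}\right) - 14904\right)} = - \frac{58270}{3 \left(-14856 + 4 i \sqrt{21}\right)}$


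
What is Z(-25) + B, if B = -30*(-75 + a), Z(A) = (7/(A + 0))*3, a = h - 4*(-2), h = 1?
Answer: 49479/25 ≈ 1979.2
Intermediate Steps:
a = 9 (a = 1 - 4*(-2) = 1 + 8 = 9)
Z(A) = 21/A (Z(A) = (7/A)*3 = 21/A)
B = 1980 (B = -30*(-75 + 9) = -30*(-66) = 1980)
Z(-25) + B = 21/(-25) + 1980 = 21*(-1/25) + 1980 = -21/25 + 1980 = 49479/25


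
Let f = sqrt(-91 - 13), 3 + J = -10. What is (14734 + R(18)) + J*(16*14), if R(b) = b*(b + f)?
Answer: 12146 + 36*I*sqrt(26) ≈ 12146.0 + 183.56*I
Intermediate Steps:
J = -13 (J = -3 - 10 = -13)
f = 2*I*sqrt(26) (f = sqrt(-104) = 2*I*sqrt(26) ≈ 10.198*I)
R(b) = b*(b + 2*I*sqrt(26))
(14734 + R(18)) + J*(16*14) = (14734 + 18*(18 + 2*I*sqrt(26))) - 208*14 = (14734 + (324 + 36*I*sqrt(26))) - 13*224 = (15058 + 36*I*sqrt(26)) - 2912 = 12146 + 36*I*sqrt(26)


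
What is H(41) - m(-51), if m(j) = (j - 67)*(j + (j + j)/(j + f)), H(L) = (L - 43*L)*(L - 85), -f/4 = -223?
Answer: 58647714/841 ≈ 69736.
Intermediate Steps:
f = 892 (f = -4*(-223) = 892)
H(L) = -42*L*(-85 + L) (H(L) = (-42*L)*(-85 + L) = -42*L*(-85 + L))
m(j) = (-67 + j)*(j + 2*j/(892 + j)) (m(j) = (j - 67)*(j + (j + j)/(j + 892)) = (-67 + j)*(j + (2*j)/(892 + j)) = (-67 + j)*(j + 2*j/(892 + j)))
H(41) - m(-51) = 42*41*(85 - 1*41) - (-51)*(-59898 + (-51)² + 827*(-51))/(892 - 51) = 42*41*(85 - 41) - (-51)*(-59898 + 2601 - 42177)/841 = 42*41*44 - (-51)*(-99474)/841 = 75768 - 1*5073174/841 = 75768 - 5073174/841 = 58647714/841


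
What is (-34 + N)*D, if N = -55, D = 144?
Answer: -12816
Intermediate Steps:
(-34 + N)*D = (-34 - 55)*144 = -89*144 = -12816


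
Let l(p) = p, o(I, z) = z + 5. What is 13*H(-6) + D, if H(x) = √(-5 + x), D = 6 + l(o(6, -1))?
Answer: 10 + 13*I*√11 ≈ 10.0 + 43.116*I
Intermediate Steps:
o(I, z) = 5 + z
D = 10 (D = 6 + (5 - 1) = 6 + 4 = 10)
13*H(-6) + D = 13*√(-5 - 6) + 10 = 13*√(-11) + 10 = 13*(I*√11) + 10 = 13*I*√11 + 10 = 10 + 13*I*√11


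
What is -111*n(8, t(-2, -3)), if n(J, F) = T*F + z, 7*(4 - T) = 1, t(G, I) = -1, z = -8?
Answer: 9213/7 ≈ 1316.1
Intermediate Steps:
T = 27/7 (T = 4 - ⅐*1 = 4 - ⅐ = 27/7 ≈ 3.8571)
n(J, F) = -8 + 27*F/7 (n(J, F) = 27*F/7 - 8 = -8 + 27*F/7)
-111*n(8, t(-2, -3)) = -111*(-8 + (27/7)*(-1)) = -111*(-8 - 27/7) = -111*(-83/7) = 9213/7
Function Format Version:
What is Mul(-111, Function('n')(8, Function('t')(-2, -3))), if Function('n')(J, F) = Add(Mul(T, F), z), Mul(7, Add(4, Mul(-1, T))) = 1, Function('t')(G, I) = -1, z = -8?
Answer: Rational(9213, 7) ≈ 1316.1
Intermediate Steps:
T = Rational(27, 7) (T = Add(4, Mul(Rational(-1, 7), 1)) = Add(4, Rational(-1, 7)) = Rational(27, 7) ≈ 3.8571)
Function('n')(J, F) = Add(-8, Mul(Rational(27, 7), F)) (Function('n')(J, F) = Add(Mul(Rational(27, 7), F), -8) = Add(-8, Mul(Rational(27, 7), F)))
Mul(-111, Function('n')(8, Function('t')(-2, -3))) = Mul(-111, Add(-8, Mul(Rational(27, 7), -1))) = Mul(-111, Add(-8, Rational(-27, 7))) = Mul(-111, Rational(-83, 7)) = Rational(9213, 7)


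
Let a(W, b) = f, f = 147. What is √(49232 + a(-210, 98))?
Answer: 67*√11 ≈ 222.21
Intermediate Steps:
a(W, b) = 147
√(49232 + a(-210, 98)) = √(49232 + 147) = √49379 = 67*√11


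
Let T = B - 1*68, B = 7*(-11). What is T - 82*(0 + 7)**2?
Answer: -4163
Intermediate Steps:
B = -77
T = -145 (T = -77 - 1*68 = -77 - 68 = -145)
T - 82*(0 + 7)**2 = -145 - 82*(0 + 7)**2 = -145 - 82*7**2 = -145 - 82*49 = -145 - 4018 = -4163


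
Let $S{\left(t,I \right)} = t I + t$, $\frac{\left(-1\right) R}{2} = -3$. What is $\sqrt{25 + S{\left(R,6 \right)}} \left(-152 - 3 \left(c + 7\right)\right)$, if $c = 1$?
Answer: $- 176 \sqrt{67} \approx -1440.6$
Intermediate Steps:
$R = 6$ ($R = \left(-2\right) \left(-3\right) = 6$)
$S{\left(t,I \right)} = t + I t$ ($S{\left(t,I \right)} = I t + t = t + I t$)
$\sqrt{25 + S{\left(R,6 \right)}} \left(-152 - 3 \left(c + 7\right)\right) = \sqrt{25 + 6 \left(1 + 6\right)} \left(-152 - 3 \left(1 + 7\right)\right) = \sqrt{25 + 6 \cdot 7} \left(-152 - 24\right) = \sqrt{25 + 42} \left(-152 - 24\right) = \sqrt{67} \left(-176\right) = - 176 \sqrt{67}$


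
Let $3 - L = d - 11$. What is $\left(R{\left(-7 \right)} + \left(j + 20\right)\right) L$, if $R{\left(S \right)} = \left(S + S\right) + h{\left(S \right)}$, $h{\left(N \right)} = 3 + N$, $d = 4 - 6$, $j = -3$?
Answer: $-16$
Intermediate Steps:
$d = -2$ ($d = 4 - 6 = -2$)
$R{\left(S \right)} = 3 + 3 S$ ($R{\left(S \right)} = \left(S + S\right) + \left(3 + S\right) = 2 S + \left(3 + S\right) = 3 + 3 S$)
$L = 16$ ($L = 3 - \left(-2 - 11\right) = 3 - -13 = 3 + 13 = 16$)
$\left(R{\left(-7 \right)} + \left(j + 20\right)\right) L = \left(\left(3 + 3 \left(-7\right)\right) + \left(-3 + 20\right)\right) 16 = \left(\left(3 - 21\right) + 17\right) 16 = \left(-18 + 17\right) 16 = \left(-1\right) 16 = -16$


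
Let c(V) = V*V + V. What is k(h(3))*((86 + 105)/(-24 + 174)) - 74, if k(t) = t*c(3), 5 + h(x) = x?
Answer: -2614/25 ≈ -104.56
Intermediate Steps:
c(V) = V + V² (c(V) = V² + V = V + V²)
h(x) = -5 + x
k(t) = 12*t (k(t) = t*(3*(1 + 3)) = t*(3*4) = t*12 = 12*t)
k(h(3))*((86 + 105)/(-24 + 174)) - 74 = (12*(-5 + 3))*((86 + 105)/(-24 + 174)) - 74 = (12*(-2))*(191/150) - 74 = -4584/150 - 74 = -24*191/150 - 74 = -764/25 - 74 = -2614/25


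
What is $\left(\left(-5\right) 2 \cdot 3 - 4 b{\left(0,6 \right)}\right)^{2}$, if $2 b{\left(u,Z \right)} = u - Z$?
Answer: $324$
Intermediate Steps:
$b{\left(u,Z \right)} = \frac{u}{2} - \frac{Z}{2}$ ($b{\left(u,Z \right)} = \frac{u - Z}{2} = \frac{u}{2} - \frac{Z}{2}$)
$\left(\left(-5\right) 2 \cdot 3 - 4 b{\left(0,6 \right)}\right)^{2} = \left(\left(-5\right) 2 \cdot 3 - 4 \left(\frac{1}{2} \cdot 0 - 3\right)\right)^{2} = \left(\left(-10\right) 3 - 4 \left(0 - 3\right)\right)^{2} = \left(-30 - -12\right)^{2} = \left(-30 + 12\right)^{2} = \left(-18\right)^{2} = 324$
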